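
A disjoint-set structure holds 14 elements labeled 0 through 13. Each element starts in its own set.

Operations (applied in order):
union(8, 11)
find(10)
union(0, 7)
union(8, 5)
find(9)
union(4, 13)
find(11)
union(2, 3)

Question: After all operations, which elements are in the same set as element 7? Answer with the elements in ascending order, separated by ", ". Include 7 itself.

Step 1: union(8, 11) -> merged; set of 8 now {8, 11}
Step 2: find(10) -> no change; set of 10 is {10}
Step 3: union(0, 7) -> merged; set of 0 now {0, 7}
Step 4: union(8, 5) -> merged; set of 8 now {5, 8, 11}
Step 5: find(9) -> no change; set of 9 is {9}
Step 6: union(4, 13) -> merged; set of 4 now {4, 13}
Step 7: find(11) -> no change; set of 11 is {5, 8, 11}
Step 8: union(2, 3) -> merged; set of 2 now {2, 3}
Component of 7: {0, 7}

Answer: 0, 7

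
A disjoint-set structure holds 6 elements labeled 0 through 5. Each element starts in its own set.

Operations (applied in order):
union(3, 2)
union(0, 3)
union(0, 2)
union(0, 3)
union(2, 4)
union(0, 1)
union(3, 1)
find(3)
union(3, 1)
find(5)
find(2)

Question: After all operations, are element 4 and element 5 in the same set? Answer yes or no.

Answer: no

Derivation:
Step 1: union(3, 2) -> merged; set of 3 now {2, 3}
Step 2: union(0, 3) -> merged; set of 0 now {0, 2, 3}
Step 3: union(0, 2) -> already same set; set of 0 now {0, 2, 3}
Step 4: union(0, 3) -> already same set; set of 0 now {0, 2, 3}
Step 5: union(2, 4) -> merged; set of 2 now {0, 2, 3, 4}
Step 6: union(0, 1) -> merged; set of 0 now {0, 1, 2, 3, 4}
Step 7: union(3, 1) -> already same set; set of 3 now {0, 1, 2, 3, 4}
Step 8: find(3) -> no change; set of 3 is {0, 1, 2, 3, 4}
Step 9: union(3, 1) -> already same set; set of 3 now {0, 1, 2, 3, 4}
Step 10: find(5) -> no change; set of 5 is {5}
Step 11: find(2) -> no change; set of 2 is {0, 1, 2, 3, 4}
Set of 4: {0, 1, 2, 3, 4}; 5 is not a member.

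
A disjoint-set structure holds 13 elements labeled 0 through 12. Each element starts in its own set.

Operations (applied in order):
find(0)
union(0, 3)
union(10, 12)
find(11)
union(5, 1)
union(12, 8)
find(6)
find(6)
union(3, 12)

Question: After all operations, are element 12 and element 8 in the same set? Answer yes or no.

Step 1: find(0) -> no change; set of 0 is {0}
Step 2: union(0, 3) -> merged; set of 0 now {0, 3}
Step 3: union(10, 12) -> merged; set of 10 now {10, 12}
Step 4: find(11) -> no change; set of 11 is {11}
Step 5: union(5, 1) -> merged; set of 5 now {1, 5}
Step 6: union(12, 8) -> merged; set of 12 now {8, 10, 12}
Step 7: find(6) -> no change; set of 6 is {6}
Step 8: find(6) -> no change; set of 6 is {6}
Step 9: union(3, 12) -> merged; set of 3 now {0, 3, 8, 10, 12}
Set of 12: {0, 3, 8, 10, 12}; 8 is a member.

Answer: yes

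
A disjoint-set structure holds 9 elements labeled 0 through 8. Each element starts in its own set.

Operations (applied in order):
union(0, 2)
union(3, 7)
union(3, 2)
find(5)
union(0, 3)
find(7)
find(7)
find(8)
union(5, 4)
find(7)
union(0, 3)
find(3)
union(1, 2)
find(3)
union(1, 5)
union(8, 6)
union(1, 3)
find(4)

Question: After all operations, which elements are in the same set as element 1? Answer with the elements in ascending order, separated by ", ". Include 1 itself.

Step 1: union(0, 2) -> merged; set of 0 now {0, 2}
Step 2: union(3, 7) -> merged; set of 3 now {3, 7}
Step 3: union(3, 2) -> merged; set of 3 now {0, 2, 3, 7}
Step 4: find(5) -> no change; set of 5 is {5}
Step 5: union(0, 3) -> already same set; set of 0 now {0, 2, 3, 7}
Step 6: find(7) -> no change; set of 7 is {0, 2, 3, 7}
Step 7: find(7) -> no change; set of 7 is {0, 2, 3, 7}
Step 8: find(8) -> no change; set of 8 is {8}
Step 9: union(5, 4) -> merged; set of 5 now {4, 5}
Step 10: find(7) -> no change; set of 7 is {0, 2, 3, 7}
Step 11: union(0, 3) -> already same set; set of 0 now {0, 2, 3, 7}
Step 12: find(3) -> no change; set of 3 is {0, 2, 3, 7}
Step 13: union(1, 2) -> merged; set of 1 now {0, 1, 2, 3, 7}
Step 14: find(3) -> no change; set of 3 is {0, 1, 2, 3, 7}
Step 15: union(1, 5) -> merged; set of 1 now {0, 1, 2, 3, 4, 5, 7}
Step 16: union(8, 6) -> merged; set of 8 now {6, 8}
Step 17: union(1, 3) -> already same set; set of 1 now {0, 1, 2, 3, 4, 5, 7}
Step 18: find(4) -> no change; set of 4 is {0, 1, 2, 3, 4, 5, 7}
Component of 1: {0, 1, 2, 3, 4, 5, 7}

Answer: 0, 1, 2, 3, 4, 5, 7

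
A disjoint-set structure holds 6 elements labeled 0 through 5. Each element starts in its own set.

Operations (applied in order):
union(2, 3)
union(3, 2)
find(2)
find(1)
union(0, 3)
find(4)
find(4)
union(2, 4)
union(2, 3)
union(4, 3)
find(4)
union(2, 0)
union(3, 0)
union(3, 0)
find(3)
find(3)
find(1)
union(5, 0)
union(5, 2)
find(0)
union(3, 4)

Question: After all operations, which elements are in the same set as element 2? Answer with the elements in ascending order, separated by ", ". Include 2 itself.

Step 1: union(2, 3) -> merged; set of 2 now {2, 3}
Step 2: union(3, 2) -> already same set; set of 3 now {2, 3}
Step 3: find(2) -> no change; set of 2 is {2, 3}
Step 4: find(1) -> no change; set of 1 is {1}
Step 5: union(0, 3) -> merged; set of 0 now {0, 2, 3}
Step 6: find(4) -> no change; set of 4 is {4}
Step 7: find(4) -> no change; set of 4 is {4}
Step 8: union(2, 4) -> merged; set of 2 now {0, 2, 3, 4}
Step 9: union(2, 3) -> already same set; set of 2 now {0, 2, 3, 4}
Step 10: union(4, 3) -> already same set; set of 4 now {0, 2, 3, 4}
Step 11: find(4) -> no change; set of 4 is {0, 2, 3, 4}
Step 12: union(2, 0) -> already same set; set of 2 now {0, 2, 3, 4}
Step 13: union(3, 0) -> already same set; set of 3 now {0, 2, 3, 4}
Step 14: union(3, 0) -> already same set; set of 3 now {0, 2, 3, 4}
Step 15: find(3) -> no change; set of 3 is {0, 2, 3, 4}
Step 16: find(3) -> no change; set of 3 is {0, 2, 3, 4}
Step 17: find(1) -> no change; set of 1 is {1}
Step 18: union(5, 0) -> merged; set of 5 now {0, 2, 3, 4, 5}
Step 19: union(5, 2) -> already same set; set of 5 now {0, 2, 3, 4, 5}
Step 20: find(0) -> no change; set of 0 is {0, 2, 3, 4, 5}
Step 21: union(3, 4) -> already same set; set of 3 now {0, 2, 3, 4, 5}
Component of 2: {0, 2, 3, 4, 5}

Answer: 0, 2, 3, 4, 5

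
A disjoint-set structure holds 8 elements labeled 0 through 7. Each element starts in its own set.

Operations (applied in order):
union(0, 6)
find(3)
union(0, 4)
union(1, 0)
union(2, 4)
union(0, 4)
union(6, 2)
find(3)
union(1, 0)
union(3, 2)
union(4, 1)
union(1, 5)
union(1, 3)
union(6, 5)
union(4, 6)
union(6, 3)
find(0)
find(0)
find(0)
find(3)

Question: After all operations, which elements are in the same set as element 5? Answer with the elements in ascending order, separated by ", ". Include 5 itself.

Step 1: union(0, 6) -> merged; set of 0 now {0, 6}
Step 2: find(3) -> no change; set of 3 is {3}
Step 3: union(0, 4) -> merged; set of 0 now {0, 4, 6}
Step 4: union(1, 0) -> merged; set of 1 now {0, 1, 4, 6}
Step 5: union(2, 4) -> merged; set of 2 now {0, 1, 2, 4, 6}
Step 6: union(0, 4) -> already same set; set of 0 now {0, 1, 2, 4, 6}
Step 7: union(6, 2) -> already same set; set of 6 now {0, 1, 2, 4, 6}
Step 8: find(3) -> no change; set of 3 is {3}
Step 9: union(1, 0) -> already same set; set of 1 now {0, 1, 2, 4, 6}
Step 10: union(3, 2) -> merged; set of 3 now {0, 1, 2, 3, 4, 6}
Step 11: union(4, 1) -> already same set; set of 4 now {0, 1, 2, 3, 4, 6}
Step 12: union(1, 5) -> merged; set of 1 now {0, 1, 2, 3, 4, 5, 6}
Step 13: union(1, 3) -> already same set; set of 1 now {0, 1, 2, 3, 4, 5, 6}
Step 14: union(6, 5) -> already same set; set of 6 now {0, 1, 2, 3, 4, 5, 6}
Step 15: union(4, 6) -> already same set; set of 4 now {0, 1, 2, 3, 4, 5, 6}
Step 16: union(6, 3) -> already same set; set of 6 now {0, 1, 2, 3, 4, 5, 6}
Step 17: find(0) -> no change; set of 0 is {0, 1, 2, 3, 4, 5, 6}
Step 18: find(0) -> no change; set of 0 is {0, 1, 2, 3, 4, 5, 6}
Step 19: find(0) -> no change; set of 0 is {0, 1, 2, 3, 4, 5, 6}
Step 20: find(3) -> no change; set of 3 is {0, 1, 2, 3, 4, 5, 6}
Component of 5: {0, 1, 2, 3, 4, 5, 6}

Answer: 0, 1, 2, 3, 4, 5, 6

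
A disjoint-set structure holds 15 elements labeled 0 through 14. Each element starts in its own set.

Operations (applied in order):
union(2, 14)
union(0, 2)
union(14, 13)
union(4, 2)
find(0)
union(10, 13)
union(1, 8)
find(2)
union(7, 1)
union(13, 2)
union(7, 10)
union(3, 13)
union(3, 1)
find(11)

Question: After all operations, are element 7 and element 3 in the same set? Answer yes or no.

Step 1: union(2, 14) -> merged; set of 2 now {2, 14}
Step 2: union(0, 2) -> merged; set of 0 now {0, 2, 14}
Step 3: union(14, 13) -> merged; set of 14 now {0, 2, 13, 14}
Step 4: union(4, 2) -> merged; set of 4 now {0, 2, 4, 13, 14}
Step 5: find(0) -> no change; set of 0 is {0, 2, 4, 13, 14}
Step 6: union(10, 13) -> merged; set of 10 now {0, 2, 4, 10, 13, 14}
Step 7: union(1, 8) -> merged; set of 1 now {1, 8}
Step 8: find(2) -> no change; set of 2 is {0, 2, 4, 10, 13, 14}
Step 9: union(7, 1) -> merged; set of 7 now {1, 7, 8}
Step 10: union(13, 2) -> already same set; set of 13 now {0, 2, 4, 10, 13, 14}
Step 11: union(7, 10) -> merged; set of 7 now {0, 1, 2, 4, 7, 8, 10, 13, 14}
Step 12: union(3, 13) -> merged; set of 3 now {0, 1, 2, 3, 4, 7, 8, 10, 13, 14}
Step 13: union(3, 1) -> already same set; set of 3 now {0, 1, 2, 3, 4, 7, 8, 10, 13, 14}
Step 14: find(11) -> no change; set of 11 is {11}
Set of 7: {0, 1, 2, 3, 4, 7, 8, 10, 13, 14}; 3 is a member.

Answer: yes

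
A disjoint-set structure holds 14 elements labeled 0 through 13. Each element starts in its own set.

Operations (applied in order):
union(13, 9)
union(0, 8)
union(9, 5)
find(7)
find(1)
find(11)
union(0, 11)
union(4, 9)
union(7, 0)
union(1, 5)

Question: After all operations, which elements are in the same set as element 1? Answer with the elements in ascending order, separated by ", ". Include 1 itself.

Answer: 1, 4, 5, 9, 13

Derivation:
Step 1: union(13, 9) -> merged; set of 13 now {9, 13}
Step 2: union(0, 8) -> merged; set of 0 now {0, 8}
Step 3: union(9, 5) -> merged; set of 9 now {5, 9, 13}
Step 4: find(7) -> no change; set of 7 is {7}
Step 5: find(1) -> no change; set of 1 is {1}
Step 6: find(11) -> no change; set of 11 is {11}
Step 7: union(0, 11) -> merged; set of 0 now {0, 8, 11}
Step 8: union(4, 9) -> merged; set of 4 now {4, 5, 9, 13}
Step 9: union(7, 0) -> merged; set of 7 now {0, 7, 8, 11}
Step 10: union(1, 5) -> merged; set of 1 now {1, 4, 5, 9, 13}
Component of 1: {1, 4, 5, 9, 13}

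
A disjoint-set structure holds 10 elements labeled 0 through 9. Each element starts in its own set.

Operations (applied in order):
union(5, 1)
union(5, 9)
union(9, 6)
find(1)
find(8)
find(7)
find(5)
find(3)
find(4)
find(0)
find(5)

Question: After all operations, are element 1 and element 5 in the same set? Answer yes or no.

Answer: yes

Derivation:
Step 1: union(5, 1) -> merged; set of 5 now {1, 5}
Step 2: union(5, 9) -> merged; set of 5 now {1, 5, 9}
Step 3: union(9, 6) -> merged; set of 9 now {1, 5, 6, 9}
Step 4: find(1) -> no change; set of 1 is {1, 5, 6, 9}
Step 5: find(8) -> no change; set of 8 is {8}
Step 6: find(7) -> no change; set of 7 is {7}
Step 7: find(5) -> no change; set of 5 is {1, 5, 6, 9}
Step 8: find(3) -> no change; set of 3 is {3}
Step 9: find(4) -> no change; set of 4 is {4}
Step 10: find(0) -> no change; set of 0 is {0}
Step 11: find(5) -> no change; set of 5 is {1, 5, 6, 9}
Set of 1: {1, 5, 6, 9}; 5 is a member.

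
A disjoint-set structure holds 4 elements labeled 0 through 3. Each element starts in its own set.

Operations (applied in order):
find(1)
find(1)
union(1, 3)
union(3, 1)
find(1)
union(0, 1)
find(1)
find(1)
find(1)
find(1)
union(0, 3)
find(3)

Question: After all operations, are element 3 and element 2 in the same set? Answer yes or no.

Answer: no

Derivation:
Step 1: find(1) -> no change; set of 1 is {1}
Step 2: find(1) -> no change; set of 1 is {1}
Step 3: union(1, 3) -> merged; set of 1 now {1, 3}
Step 4: union(3, 1) -> already same set; set of 3 now {1, 3}
Step 5: find(1) -> no change; set of 1 is {1, 3}
Step 6: union(0, 1) -> merged; set of 0 now {0, 1, 3}
Step 7: find(1) -> no change; set of 1 is {0, 1, 3}
Step 8: find(1) -> no change; set of 1 is {0, 1, 3}
Step 9: find(1) -> no change; set of 1 is {0, 1, 3}
Step 10: find(1) -> no change; set of 1 is {0, 1, 3}
Step 11: union(0, 3) -> already same set; set of 0 now {0, 1, 3}
Step 12: find(3) -> no change; set of 3 is {0, 1, 3}
Set of 3: {0, 1, 3}; 2 is not a member.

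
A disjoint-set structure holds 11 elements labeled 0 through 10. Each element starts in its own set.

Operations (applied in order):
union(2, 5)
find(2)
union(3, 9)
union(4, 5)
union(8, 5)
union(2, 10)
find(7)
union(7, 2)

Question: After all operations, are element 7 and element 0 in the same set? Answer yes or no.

Answer: no

Derivation:
Step 1: union(2, 5) -> merged; set of 2 now {2, 5}
Step 2: find(2) -> no change; set of 2 is {2, 5}
Step 3: union(3, 9) -> merged; set of 3 now {3, 9}
Step 4: union(4, 5) -> merged; set of 4 now {2, 4, 5}
Step 5: union(8, 5) -> merged; set of 8 now {2, 4, 5, 8}
Step 6: union(2, 10) -> merged; set of 2 now {2, 4, 5, 8, 10}
Step 7: find(7) -> no change; set of 7 is {7}
Step 8: union(7, 2) -> merged; set of 7 now {2, 4, 5, 7, 8, 10}
Set of 7: {2, 4, 5, 7, 8, 10}; 0 is not a member.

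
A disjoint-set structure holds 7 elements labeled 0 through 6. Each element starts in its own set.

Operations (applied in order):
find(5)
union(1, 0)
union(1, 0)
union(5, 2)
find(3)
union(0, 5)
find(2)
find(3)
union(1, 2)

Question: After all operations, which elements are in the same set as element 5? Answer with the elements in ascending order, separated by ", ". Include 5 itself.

Step 1: find(5) -> no change; set of 5 is {5}
Step 2: union(1, 0) -> merged; set of 1 now {0, 1}
Step 3: union(1, 0) -> already same set; set of 1 now {0, 1}
Step 4: union(5, 2) -> merged; set of 5 now {2, 5}
Step 5: find(3) -> no change; set of 3 is {3}
Step 6: union(0, 5) -> merged; set of 0 now {0, 1, 2, 5}
Step 7: find(2) -> no change; set of 2 is {0, 1, 2, 5}
Step 8: find(3) -> no change; set of 3 is {3}
Step 9: union(1, 2) -> already same set; set of 1 now {0, 1, 2, 5}
Component of 5: {0, 1, 2, 5}

Answer: 0, 1, 2, 5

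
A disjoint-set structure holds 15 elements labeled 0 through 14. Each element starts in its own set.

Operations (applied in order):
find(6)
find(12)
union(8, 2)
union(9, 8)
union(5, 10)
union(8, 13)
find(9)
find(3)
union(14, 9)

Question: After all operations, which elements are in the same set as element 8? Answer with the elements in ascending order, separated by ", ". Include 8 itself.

Answer: 2, 8, 9, 13, 14

Derivation:
Step 1: find(6) -> no change; set of 6 is {6}
Step 2: find(12) -> no change; set of 12 is {12}
Step 3: union(8, 2) -> merged; set of 8 now {2, 8}
Step 4: union(9, 8) -> merged; set of 9 now {2, 8, 9}
Step 5: union(5, 10) -> merged; set of 5 now {5, 10}
Step 6: union(8, 13) -> merged; set of 8 now {2, 8, 9, 13}
Step 7: find(9) -> no change; set of 9 is {2, 8, 9, 13}
Step 8: find(3) -> no change; set of 3 is {3}
Step 9: union(14, 9) -> merged; set of 14 now {2, 8, 9, 13, 14}
Component of 8: {2, 8, 9, 13, 14}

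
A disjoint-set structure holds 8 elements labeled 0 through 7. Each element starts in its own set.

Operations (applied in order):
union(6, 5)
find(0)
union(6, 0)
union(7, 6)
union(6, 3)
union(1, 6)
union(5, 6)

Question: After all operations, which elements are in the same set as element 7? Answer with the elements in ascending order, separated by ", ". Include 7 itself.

Answer: 0, 1, 3, 5, 6, 7

Derivation:
Step 1: union(6, 5) -> merged; set of 6 now {5, 6}
Step 2: find(0) -> no change; set of 0 is {0}
Step 3: union(6, 0) -> merged; set of 6 now {0, 5, 6}
Step 4: union(7, 6) -> merged; set of 7 now {0, 5, 6, 7}
Step 5: union(6, 3) -> merged; set of 6 now {0, 3, 5, 6, 7}
Step 6: union(1, 6) -> merged; set of 1 now {0, 1, 3, 5, 6, 7}
Step 7: union(5, 6) -> already same set; set of 5 now {0, 1, 3, 5, 6, 7}
Component of 7: {0, 1, 3, 5, 6, 7}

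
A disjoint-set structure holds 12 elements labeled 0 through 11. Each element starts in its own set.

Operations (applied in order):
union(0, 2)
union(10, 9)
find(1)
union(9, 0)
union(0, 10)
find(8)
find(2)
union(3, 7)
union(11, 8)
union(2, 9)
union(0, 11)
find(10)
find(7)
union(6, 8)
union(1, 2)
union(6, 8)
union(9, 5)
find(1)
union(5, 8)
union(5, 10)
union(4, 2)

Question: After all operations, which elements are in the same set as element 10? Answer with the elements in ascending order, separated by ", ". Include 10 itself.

Answer: 0, 1, 2, 4, 5, 6, 8, 9, 10, 11

Derivation:
Step 1: union(0, 2) -> merged; set of 0 now {0, 2}
Step 2: union(10, 9) -> merged; set of 10 now {9, 10}
Step 3: find(1) -> no change; set of 1 is {1}
Step 4: union(9, 0) -> merged; set of 9 now {0, 2, 9, 10}
Step 5: union(0, 10) -> already same set; set of 0 now {0, 2, 9, 10}
Step 6: find(8) -> no change; set of 8 is {8}
Step 7: find(2) -> no change; set of 2 is {0, 2, 9, 10}
Step 8: union(3, 7) -> merged; set of 3 now {3, 7}
Step 9: union(11, 8) -> merged; set of 11 now {8, 11}
Step 10: union(2, 9) -> already same set; set of 2 now {0, 2, 9, 10}
Step 11: union(0, 11) -> merged; set of 0 now {0, 2, 8, 9, 10, 11}
Step 12: find(10) -> no change; set of 10 is {0, 2, 8, 9, 10, 11}
Step 13: find(7) -> no change; set of 7 is {3, 7}
Step 14: union(6, 8) -> merged; set of 6 now {0, 2, 6, 8, 9, 10, 11}
Step 15: union(1, 2) -> merged; set of 1 now {0, 1, 2, 6, 8, 9, 10, 11}
Step 16: union(6, 8) -> already same set; set of 6 now {0, 1, 2, 6, 8, 9, 10, 11}
Step 17: union(9, 5) -> merged; set of 9 now {0, 1, 2, 5, 6, 8, 9, 10, 11}
Step 18: find(1) -> no change; set of 1 is {0, 1, 2, 5, 6, 8, 9, 10, 11}
Step 19: union(5, 8) -> already same set; set of 5 now {0, 1, 2, 5, 6, 8, 9, 10, 11}
Step 20: union(5, 10) -> already same set; set of 5 now {0, 1, 2, 5, 6, 8, 9, 10, 11}
Step 21: union(4, 2) -> merged; set of 4 now {0, 1, 2, 4, 5, 6, 8, 9, 10, 11}
Component of 10: {0, 1, 2, 4, 5, 6, 8, 9, 10, 11}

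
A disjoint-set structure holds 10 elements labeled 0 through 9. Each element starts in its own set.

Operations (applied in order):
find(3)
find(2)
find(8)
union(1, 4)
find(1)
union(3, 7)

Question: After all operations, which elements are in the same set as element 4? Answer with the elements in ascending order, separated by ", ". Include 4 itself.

Answer: 1, 4

Derivation:
Step 1: find(3) -> no change; set of 3 is {3}
Step 2: find(2) -> no change; set of 2 is {2}
Step 3: find(8) -> no change; set of 8 is {8}
Step 4: union(1, 4) -> merged; set of 1 now {1, 4}
Step 5: find(1) -> no change; set of 1 is {1, 4}
Step 6: union(3, 7) -> merged; set of 3 now {3, 7}
Component of 4: {1, 4}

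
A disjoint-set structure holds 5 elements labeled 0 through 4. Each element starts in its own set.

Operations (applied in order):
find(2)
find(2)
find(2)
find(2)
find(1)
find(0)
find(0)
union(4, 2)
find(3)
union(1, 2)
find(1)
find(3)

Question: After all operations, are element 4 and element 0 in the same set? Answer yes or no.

Step 1: find(2) -> no change; set of 2 is {2}
Step 2: find(2) -> no change; set of 2 is {2}
Step 3: find(2) -> no change; set of 2 is {2}
Step 4: find(2) -> no change; set of 2 is {2}
Step 5: find(1) -> no change; set of 1 is {1}
Step 6: find(0) -> no change; set of 0 is {0}
Step 7: find(0) -> no change; set of 0 is {0}
Step 8: union(4, 2) -> merged; set of 4 now {2, 4}
Step 9: find(3) -> no change; set of 3 is {3}
Step 10: union(1, 2) -> merged; set of 1 now {1, 2, 4}
Step 11: find(1) -> no change; set of 1 is {1, 2, 4}
Step 12: find(3) -> no change; set of 3 is {3}
Set of 4: {1, 2, 4}; 0 is not a member.

Answer: no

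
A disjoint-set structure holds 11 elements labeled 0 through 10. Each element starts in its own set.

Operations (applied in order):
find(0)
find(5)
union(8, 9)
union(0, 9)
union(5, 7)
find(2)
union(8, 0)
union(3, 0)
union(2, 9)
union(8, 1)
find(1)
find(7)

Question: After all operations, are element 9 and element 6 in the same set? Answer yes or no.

Step 1: find(0) -> no change; set of 0 is {0}
Step 2: find(5) -> no change; set of 5 is {5}
Step 3: union(8, 9) -> merged; set of 8 now {8, 9}
Step 4: union(0, 9) -> merged; set of 0 now {0, 8, 9}
Step 5: union(5, 7) -> merged; set of 5 now {5, 7}
Step 6: find(2) -> no change; set of 2 is {2}
Step 7: union(8, 0) -> already same set; set of 8 now {0, 8, 9}
Step 8: union(3, 0) -> merged; set of 3 now {0, 3, 8, 9}
Step 9: union(2, 9) -> merged; set of 2 now {0, 2, 3, 8, 9}
Step 10: union(8, 1) -> merged; set of 8 now {0, 1, 2, 3, 8, 9}
Step 11: find(1) -> no change; set of 1 is {0, 1, 2, 3, 8, 9}
Step 12: find(7) -> no change; set of 7 is {5, 7}
Set of 9: {0, 1, 2, 3, 8, 9}; 6 is not a member.

Answer: no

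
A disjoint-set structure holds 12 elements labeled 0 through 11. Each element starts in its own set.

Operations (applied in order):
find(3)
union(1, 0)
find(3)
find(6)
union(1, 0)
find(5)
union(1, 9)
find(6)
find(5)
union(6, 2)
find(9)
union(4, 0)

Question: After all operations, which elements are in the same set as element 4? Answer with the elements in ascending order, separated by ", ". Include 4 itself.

Step 1: find(3) -> no change; set of 3 is {3}
Step 2: union(1, 0) -> merged; set of 1 now {0, 1}
Step 3: find(3) -> no change; set of 3 is {3}
Step 4: find(6) -> no change; set of 6 is {6}
Step 5: union(1, 0) -> already same set; set of 1 now {0, 1}
Step 6: find(5) -> no change; set of 5 is {5}
Step 7: union(1, 9) -> merged; set of 1 now {0, 1, 9}
Step 8: find(6) -> no change; set of 6 is {6}
Step 9: find(5) -> no change; set of 5 is {5}
Step 10: union(6, 2) -> merged; set of 6 now {2, 6}
Step 11: find(9) -> no change; set of 9 is {0, 1, 9}
Step 12: union(4, 0) -> merged; set of 4 now {0, 1, 4, 9}
Component of 4: {0, 1, 4, 9}

Answer: 0, 1, 4, 9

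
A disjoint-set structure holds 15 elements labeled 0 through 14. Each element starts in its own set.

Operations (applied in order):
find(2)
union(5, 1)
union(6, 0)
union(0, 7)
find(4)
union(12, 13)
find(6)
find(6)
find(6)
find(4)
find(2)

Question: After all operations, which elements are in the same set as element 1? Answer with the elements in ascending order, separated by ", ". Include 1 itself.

Answer: 1, 5

Derivation:
Step 1: find(2) -> no change; set of 2 is {2}
Step 2: union(5, 1) -> merged; set of 5 now {1, 5}
Step 3: union(6, 0) -> merged; set of 6 now {0, 6}
Step 4: union(0, 7) -> merged; set of 0 now {0, 6, 7}
Step 5: find(4) -> no change; set of 4 is {4}
Step 6: union(12, 13) -> merged; set of 12 now {12, 13}
Step 7: find(6) -> no change; set of 6 is {0, 6, 7}
Step 8: find(6) -> no change; set of 6 is {0, 6, 7}
Step 9: find(6) -> no change; set of 6 is {0, 6, 7}
Step 10: find(4) -> no change; set of 4 is {4}
Step 11: find(2) -> no change; set of 2 is {2}
Component of 1: {1, 5}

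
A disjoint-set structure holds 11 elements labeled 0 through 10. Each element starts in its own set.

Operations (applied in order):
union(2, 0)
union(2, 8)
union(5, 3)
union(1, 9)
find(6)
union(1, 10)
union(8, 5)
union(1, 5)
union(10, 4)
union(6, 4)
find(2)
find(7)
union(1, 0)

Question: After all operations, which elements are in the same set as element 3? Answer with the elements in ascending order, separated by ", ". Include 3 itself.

Answer: 0, 1, 2, 3, 4, 5, 6, 8, 9, 10

Derivation:
Step 1: union(2, 0) -> merged; set of 2 now {0, 2}
Step 2: union(2, 8) -> merged; set of 2 now {0, 2, 8}
Step 3: union(5, 3) -> merged; set of 5 now {3, 5}
Step 4: union(1, 9) -> merged; set of 1 now {1, 9}
Step 5: find(6) -> no change; set of 6 is {6}
Step 6: union(1, 10) -> merged; set of 1 now {1, 9, 10}
Step 7: union(8, 5) -> merged; set of 8 now {0, 2, 3, 5, 8}
Step 8: union(1, 5) -> merged; set of 1 now {0, 1, 2, 3, 5, 8, 9, 10}
Step 9: union(10, 4) -> merged; set of 10 now {0, 1, 2, 3, 4, 5, 8, 9, 10}
Step 10: union(6, 4) -> merged; set of 6 now {0, 1, 2, 3, 4, 5, 6, 8, 9, 10}
Step 11: find(2) -> no change; set of 2 is {0, 1, 2, 3, 4, 5, 6, 8, 9, 10}
Step 12: find(7) -> no change; set of 7 is {7}
Step 13: union(1, 0) -> already same set; set of 1 now {0, 1, 2, 3, 4, 5, 6, 8, 9, 10}
Component of 3: {0, 1, 2, 3, 4, 5, 6, 8, 9, 10}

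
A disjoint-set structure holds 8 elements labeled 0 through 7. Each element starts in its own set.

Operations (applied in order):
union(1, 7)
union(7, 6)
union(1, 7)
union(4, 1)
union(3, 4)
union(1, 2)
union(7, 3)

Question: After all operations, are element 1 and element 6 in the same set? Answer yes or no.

Answer: yes

Derivation:
Step 1: union(1, 7) -> merged; set of 1 now {1, 7}
Step 2: union(7, 6) -> merged; set of 7 now {1, 6, 7}
Step 3: union(1, 7) -> already same set; set of 1 now {1, 6, 7}
Step 4: union(4, 1) -> merged; set of 4 now {1, 4, 6, 7}
Step 5: union(3, 4) -> merged; set of 3 now {1, 3, 4, 6, 7}
Step 6: union(1, 2) -> merged; set of 1 now {1, 2, 3, 4, 6, 7}
Step 7: union(7, 3) -> already same set; set of 7 now {1, 2, 3, 4, 6, 7}
Set of 1: {1, 2, 3, 4, 6, 7}; 6 is a member.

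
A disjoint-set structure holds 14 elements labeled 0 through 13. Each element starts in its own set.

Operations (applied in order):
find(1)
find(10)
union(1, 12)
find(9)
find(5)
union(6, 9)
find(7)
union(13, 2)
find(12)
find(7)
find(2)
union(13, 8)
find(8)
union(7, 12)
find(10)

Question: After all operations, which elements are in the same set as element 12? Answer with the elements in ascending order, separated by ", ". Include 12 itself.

Step 1: find(1) -> no change; set of 1 is {1}
Step 2: find(10) -> no change; set of 10 is {10}
Step 3: union(1, 12) -> merged; set of 1 now {1, 12}
Step 4: find(9) -> no change; set of 9 is {9}
Step 5: find(5) -> no change; set of 5 is {5}
Step 6: union(6, 9) -> merged; set of 6 now {6, 9}
Step 7: find(7) -> no change; set of 7 is {7}
Step 8: union(13, 2) -> merged; set of 13 now {2, 13}
Step 9: find(12) -> no change; set of 12 is {1, 12}
Step 10: find(7) -> no change; set of 7 is {7}
Step 11: find(2) -> no change; set of 2 is {2, 13}
Step 12: union(13, 8) -> merged; set of 13 now {2, 8, 13}
Step 13: find(8) -> no change; set of 8 is {2, 8, 13}
Step 14: union(7, 12) -> merged; set of 7 now {1, 7, 12}
Step 15: find(10) -> no change; set of 10 is {10}
Component of 12: {1, 7, 12}

Answer: 1, 7, 12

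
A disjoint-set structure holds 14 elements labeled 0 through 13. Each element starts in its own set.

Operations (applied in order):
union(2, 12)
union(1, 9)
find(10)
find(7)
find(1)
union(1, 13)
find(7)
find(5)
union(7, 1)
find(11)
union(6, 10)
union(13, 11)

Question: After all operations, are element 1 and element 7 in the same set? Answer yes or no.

Answer: yes

Derivation:
Step 1: union(2, 12) -> merged; set of 2 now {2, 12}
Step 2: union(1, 9) -> merged; set of 1 now {1, 9}
Step 3: find(10) -> no change; set of 10 is {10}
Step 4: find(7) -> no change; set of 7 is {7}
Step 5: find(1) -> no change; set of 1 is {1, 9}
Step 6: union(1, 13) -> merged; set of 1 now {1, 9, 13}
Step 7: find(7) -> no change; set of 7 is {7}
Step 8: find(5) -> no change; set of 5 is {5}
Step 9: union(7, 1) -> merged; set of 7 now {1, 7, 9, 13}
Step 10: find(11) -> no change; set of 11 is {11}
Step 11: union(6, 10) -> merged; set of 6 now {6, 10}
Step 12: union(13, 11) -> merged; set of 13 now {1, 7, 9, 11, 13}
Set of 1: {1, 7, 9, 11, 13}; 7 is a member.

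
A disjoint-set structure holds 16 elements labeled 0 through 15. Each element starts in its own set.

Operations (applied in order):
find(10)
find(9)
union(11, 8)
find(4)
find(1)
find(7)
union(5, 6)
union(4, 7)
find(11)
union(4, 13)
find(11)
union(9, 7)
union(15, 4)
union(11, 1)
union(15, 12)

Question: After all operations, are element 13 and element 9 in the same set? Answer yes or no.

Step 1: find(10) -> no change; set of 10 is {10}
Step 2: find(9) -> no change; set of 9 is {9}
Step 3: union(11, 8) -> merged; set of 11 now {8, 11}
Step 4: find(4) -> no change; set of 4 is {4}
Step 5: find(1) -> no change; set of 1 is {1}
Step 6: find(7) -> no change; set of 7 is {7}
Step 7: union(5, 6) -> merged; set of 5 now {5, 6}
Step 8: union(4, 7) -> merged; set of 4 now {4, 7}
Step 9: find(11) -> no change; set of 11 is {8, 11}
Step 10: union(4, 13) -> merged; set of 4 now {4, 7, 13}
Step 11: find(11) -> no change; set of 11 is {8, 11}
Step 12: union(9, 7) -> merged; set of 9 now {4, 7, 9, 13}
Step 13: union(15, 4) -> merged; set of 15 now {4, 7, 9, 13, 15}
Step 14: union(11, 1) -> merged; set of 11 now {1, 8, 11}
Step 15: union(15, 12) -> merged; set of 15 now {4, 7, 9, 12, 13, 15}
Set of 13: {4, 7, 9, 12, 13, 15}; 9 is a member.

Answer: yes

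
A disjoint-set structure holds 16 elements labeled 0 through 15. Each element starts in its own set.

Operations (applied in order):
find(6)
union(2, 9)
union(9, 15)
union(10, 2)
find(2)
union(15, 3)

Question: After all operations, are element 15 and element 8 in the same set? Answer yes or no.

Step 1: find(6) -> no change; set of 6 is {6}
Step 2: union(2, 9) -> merged; set of 2 now {2, 9}
Step 3: union(9, 15) -> merged; set of 9 now {2, 9, 15}
Step 4: union(10, 2) -> merged; set of 10 now {2, 9, 10, 15}
Step 5: find(2) -> no change; set of 2 is {2, 9, 10, 15}
Step 6: union(15, 3) -> merged; set of 15 now {2, 3, 9, 10, 15}
Set of 15: {2, 3, 9, 10, 15}; 8 is not a member.

Answer: no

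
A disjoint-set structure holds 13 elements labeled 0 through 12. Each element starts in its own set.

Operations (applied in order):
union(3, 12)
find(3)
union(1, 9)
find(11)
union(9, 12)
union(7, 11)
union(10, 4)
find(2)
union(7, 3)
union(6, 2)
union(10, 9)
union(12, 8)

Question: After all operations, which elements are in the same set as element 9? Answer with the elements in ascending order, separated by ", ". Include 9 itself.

Step 1: union(3, 12) -> merged; set of 3 now {3, 12}
Step 2: find(3) -> no change; set of 3 is {3, 12}
Step 3: union(1, 9) -> merged; set of 1 now {1, 9}
Step 4: find(11) -> no change; set of 11 is {11}
Step 5: union(9, 12) -> merged; set of 9 now {1, 3, 9, 12}
Step 6: union(7, 11) -> merged; set of 7 now {7, 11}
Step 7: union(10, 4) -> merged; set of 10 now {4, 10}
Step 8: find(2) -> no change; set of 2 is {2}
Step 9: union(7, 3) -> merged; set of 7 now {1, 3, 7, 9, 11, 12}
Step 10: union(6, 2) -> merged; set of 6 now {2, 6}
Step 11: union(10, 9) -> merged; set of 10 now {1, 3, 4, 7, 9, 10, 11, 12}
Step 12: union(12, 8) -> merged; set of 12 now {1, 3, 4, 7, 8, 9, 10, 11, 12}
Component of 9: {1, 3, 4, 7, 8, 9, 10, 11, 12}

Answer: 1, 3, 4, 7, 8, 9, 10, 11, 12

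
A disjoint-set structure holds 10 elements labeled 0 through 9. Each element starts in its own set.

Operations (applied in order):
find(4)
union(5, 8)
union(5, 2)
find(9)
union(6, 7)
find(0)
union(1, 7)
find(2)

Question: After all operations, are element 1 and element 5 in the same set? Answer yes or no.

Step 1: find(4) -> no change; set of 4 is {4}
Step 2: union(5, 8) -> merged; set of 5 now {5, 8}
Step 3: union(5, 2) -> merged; set of 5 now {2, 5, 8}
Step 4: find(9) -> no change; set of 9 is {9}
Step 5: union(6, 7) -> merged; set of 6 now {6, 7}
Step 6: find(0) -> no change; set of 0 is {0}
Step 7: union(1, 7) -> merged; set of 1 now {1, 6, 7}
Step 8: find(2) -> no change; set of 2 is {2, 5, 8}
Set of 1: {1, 6, 7}; 5 is not a member.

Answer: no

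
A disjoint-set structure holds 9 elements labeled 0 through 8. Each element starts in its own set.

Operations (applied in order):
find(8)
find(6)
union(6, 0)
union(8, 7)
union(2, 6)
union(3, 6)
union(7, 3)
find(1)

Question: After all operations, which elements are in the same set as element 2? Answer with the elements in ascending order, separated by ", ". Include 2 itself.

Step 1: find(8) -> no change; set of 8 is {8}
Step 2: find(6) -> no change; set of 6 is {6}
Step 3: union(6, 0) -> merged; set of 6 now {0, 6}
Step 4: union(8, 7) -> merged; set of 8 now {7, 8}
Step 5: union(2, 6) -> merged; set of 2 now {0, 2, 6}
Step 6: union(3, 6) -> merged; set of 3 now {0, 2, 3, 6}
Step 7: union(7, 3) -> merged; set of 7 now {0, 2, 3, 6, 7, 8}
Step 8: find(1) -> no change; set of 1 is {1}
Component of 2: {0, 2, 3, 6, 7, 8}

Answer: 0, 2, 3, 6, 7, 8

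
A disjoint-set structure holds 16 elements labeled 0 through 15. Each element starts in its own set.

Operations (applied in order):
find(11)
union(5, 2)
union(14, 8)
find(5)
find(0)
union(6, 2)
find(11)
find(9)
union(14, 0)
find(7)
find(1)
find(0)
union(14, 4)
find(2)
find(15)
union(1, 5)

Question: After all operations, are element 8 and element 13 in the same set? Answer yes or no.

Answer: no

Derivation:
Step 1: find(11) -> no change; set of 11 is {11}
Step 2: union(5, 2) -> merged; set of 5 now {2, 5}
Step 3: union(14, 8) -> merged; set of 14 now {8, 14}
Step 4: find(5) -> no change; set of 5 is {2, 5}
Step 5: find(0) -> no change; set of 0 is {0}
Step 6: union(6, 2) -> merged; set of 6 now {2, 5, 6}
Step 7: find(11) -> no change; set of 11 is {11}
Step 8: find(9) -> no change; set of 9 is {9}
Step 9: union(14, 0) -> merged; set of 14 now {0, 8, 14}
Step 10: find(7) -> no change; set of 7 is {7}
Step 11: find(1) -> no change; set of 1 is {1}
Step 12: find(0) -> no change; set of 0 is {0, 8, 14}
Step 13: union(14, 4) -> merged; set of 14 now {0, 4, 8, 14}
Step 14: find(2) -> no change; set of 2 is {2, 5, 6}
Step 15: find(15) -> no change; set of 15 is {15}
Step 16: union(1, 5) -> merged; set of 1 now {1, 2, 5, 6}
Set of 8: {0, 4, 8, 14}; 13 is not a member.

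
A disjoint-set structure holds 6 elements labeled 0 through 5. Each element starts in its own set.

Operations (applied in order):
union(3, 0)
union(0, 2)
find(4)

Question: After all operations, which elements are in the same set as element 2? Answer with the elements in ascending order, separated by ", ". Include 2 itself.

Step 1: union(3, 0) -> merged; set of 3 now {0, 3}
Step 2: union(0, 2) -> merged; set of 0 now {0, 2, 3}
Step 3: find(4) -> no change; set of 4 is {4}
Component of 2: {0, 2, 3}

Answer: 0, 2, 3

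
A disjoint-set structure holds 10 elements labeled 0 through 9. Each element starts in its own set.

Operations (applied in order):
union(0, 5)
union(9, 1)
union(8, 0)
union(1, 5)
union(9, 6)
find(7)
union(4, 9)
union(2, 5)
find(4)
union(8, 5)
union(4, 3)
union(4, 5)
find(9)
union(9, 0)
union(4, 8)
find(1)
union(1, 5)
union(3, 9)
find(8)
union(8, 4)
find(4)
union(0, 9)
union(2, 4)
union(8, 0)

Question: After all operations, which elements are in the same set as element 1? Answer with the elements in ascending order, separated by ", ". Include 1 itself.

Answer: 0, 1, 2, 3, 4, 5, 6, 8, 9

Derivation:
Step 1: union(0, 5) -> merged; set of 0 now {0, 5}
Step 2: union(9, 1) -> merged; set of 9 now {1, 9}
Step 3: union(8, 0) -> merged; set of 8 now {0, 5, 8}
Step 4: union(1, 5) -> merged; set of 1 now {0, 1, 5, 8, 9}
Step 5: union(9, 6) -> merged; set of 9 now {0, 1, 5, 6, 8, 9}
Step 6: find(7) -> no change; set of 7 is {7}
Step 7: union(4, 9) -> merged; set of 4 now {0, 1, 4, 5, 6, 8, 9}
Step 8: union(2, 5) -> merged; set of 2 now {0, 1, 2, 4, 5, 6, 8, 9}
Step 9: find(4) -> no change; set of 4 is {0, 1, 2, 4, 5, 6, 8, 9}
Step 10: union(8, 5) -> already same set; set of 8 now {0, 1, 2, 4, 5, 6, 8, 9}
Step 11: union(4, 3) -> merged; set of 4 now {0, 1, 2, 3, 4, 5, 6, 8, 9}
Step 12: union(4, 5) -> already same set; set of 4 now {0, 1, 2, 3, 4, 5, 6, 8, 9}
Step 13: find(9) -> no change; set of 9 is {0, 1, 2, 3, 4, 5, 6, 8, 9}
Step 14: union(9, 0) -> already same set; set of 9 now {0, 1, 2, 3, 4, 5, 6, 8, 9}
Step 15: union(4, 8) -> already same set; set of 4 now {0, 1, 2, 3, 4, 5, 6, 8, 9}
Step 16: find(1) -> no change; set of 1 is {0, 1, 2, 3, 4, 5, 6, 8, 9}
Step 17: union(1, 5) -> already same set; set of 1 now {0, 1, 2, 3, 4, 5, 6, 8, 9}
Step 18: union(3, 9) -> already same set; set of 3 now {0, 1, 2, 3, 4, 5, 6, 8, 9}
Step 19: find(8) -> no change; set of 8 is {0, 1, 2, 3, 4, 5, 6, 8, 9}
Step 20: union(8, 4) -> already same set; set of 8 now {0, 1, 2, 3, 4, 5, 6, 8, 9}
Step 21: find(4) -> no change; set of 4 is {0, 1, 2, 3, 4, 5, 6, 8, 9}
Step 22: union(0, 9) -> already same set; set of 0 now {0, 1, 2, 3, 4, 5, 6, 8, 9}
Step 23: union(2, 4) -> already same set; set of 2 now {0, 1, 2, 3, 4, 5, 6, 8, 9}
Step 24: union(8, 0) -> already same set; set of 8 now {0, 1, 2, 3, 4, 5, 6, 8, 9}
Component of 1: {0, 1, 2, 3, 4, 5, 6, 8, 9}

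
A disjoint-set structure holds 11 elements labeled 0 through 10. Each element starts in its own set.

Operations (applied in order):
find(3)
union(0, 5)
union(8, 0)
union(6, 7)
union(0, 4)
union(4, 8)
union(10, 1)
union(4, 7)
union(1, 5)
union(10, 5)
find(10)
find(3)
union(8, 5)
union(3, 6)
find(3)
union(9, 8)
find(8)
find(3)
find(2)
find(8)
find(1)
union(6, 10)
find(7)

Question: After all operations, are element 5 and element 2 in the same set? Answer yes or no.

Step 1: find(3) -> no change; set of 3 is {3}
Step 2: union(0, 5) -> merged; set of 0 now {0, 5}
Step 3: union(8, 0) -> merged; set of 8 now {0, 5, 8}
Step 4: union(6, 7) -> merged; set of 6 now {6, 7}
Step 5: union(0, 4) -> merged; set of 0 now {0, 4, 5, 8}
Step 6: union(4, 8) -> already same set; set of 4 now {0, 4, 5, 8}
Step 7: union(10, 1) -> merged; set of 10 now {1, 10}
Step 8: union(4, 7) -> merged; set of 4 now {0, 4, 5, 6, 7, 8}
Step 9: union(1, 5) -> merged; set of 1 now {0, 1, 4, 5, 6, 7, 8, 10}
Step 10: union(10, 5) -> already same set; set of 10 now {0, 1, 4, 5, 6, 7, 8, 10}
Step 11: find(10) -> no change; set of 10 is {0, 1, 4, 5, 6, 7, 8, 10}
Step 12: find(3) -> no change; set of 3 is {3}
Step 13: union(8, 5) -> already same set; set of 8 now {0, 1, 4, 5, 6, 7, 8, 10}
Step 14: union(3, 6) -> merged; set of 3 now {0, 1, 3, 4, 5, 6, 7, 8, 10}
Step 15: find(3) -> no change; set of 3 is {0, 1, 3, 4, 5, 6, 7, 8, 10}
Step 16: union(9, 8) -> merged; set of 9 now {0, 1, 3, 4, 5, 6, 7, 8, 9, 10}
Step 17: find(8) -> no change; set of 8 is {0, 1, 3, 4, 5, 6, 7, 8, 9, 10}
Step 18: find(3) -> no change; set of 3 is {0, 1, 3, 4, 5, 6, 7, 8, 9, 10}
Step 19: find(2) -> no change; set of 2 is {2}
Step 20: find(8) -> no change; set of 8 is {0, 1, 3, 4, 5, 6, 7, 8, 9, 10}
Step 21: find(1) -> no change; set of 1 is {0, 1, 3, 4, 5, 6, 7, 8, 9, 10}
Step 22: union(6, 10) -> already same set; set of 6 now {0, 1, 3, 4, 5, 6, 7, 8, 9, 10}
Step 23: find(7) -> no change; set of 7 is {0, 1, 3, 4, 5, 6, 7, 8, 9, 10}
Set of 5: {0, 1, 3, 4, 5, 6, 7, 8, 9, 10}; 2 is not a member.

Answer: no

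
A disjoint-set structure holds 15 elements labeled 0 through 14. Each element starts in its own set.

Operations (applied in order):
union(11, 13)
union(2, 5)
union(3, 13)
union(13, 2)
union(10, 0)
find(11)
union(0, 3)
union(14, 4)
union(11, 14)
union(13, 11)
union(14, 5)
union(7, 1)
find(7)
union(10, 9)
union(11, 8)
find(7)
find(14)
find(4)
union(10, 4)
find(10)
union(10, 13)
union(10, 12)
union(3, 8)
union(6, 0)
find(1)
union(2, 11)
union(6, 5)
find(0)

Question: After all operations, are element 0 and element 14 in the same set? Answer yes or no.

Step 1: union(11, 13) -> merged; set of 11 now {11, 13}
Step 2: union(2, 5) -> merged; set of 2 now {2, 5}
Step 3: union(3, 13) -> merged; set of 3 now {3, 11, 13}
Step 4: union(13, 2) -> merged; set of 13 now {2, 3, 5, 11, 13}
Step 5: union(10, 0) -> merged; set of 10 now {0, 10}
Step 6: find(11) -> no change; set of 11 is {2, 3, 5, 11, 13}
Step 7: union(0, 3) -> merged; set of 0 now {0, 2, 3, 5, 10, 11, 13}
Step 8: union(14, 4) -> merged; set of 14 now {4, 14}
Step 9: union(11, 14) -> merged; set of 11 now {0, 2, 3, 4, 5, 10, 11, 13, 14}
Step 10: union(13, 11) -> already same set; set of 13 now {0, 2, 3, 4, 5, 10, 11, 13, 14}
Step 11: union(14, 5) -> already same set; set of 14 now {0, 2, 3, 4, 5, 10, 11, 13, 14}
Step 12: union(7, 1) -> merged; set of 7 now {1, 7}
Step 13: find(7) -> no change; set of 7 is {1, 7}
Step 14: union(10, 9) -> merged; set of 10 now {0, 2, 3, 4, 5, 9, 10, 11, 13, 14}
Step 15: union(11, 8) -> merged; set of 11 now {0, 2, 3, 4, 5, 8, 9, 10, 11, 13, 14}
Step 16: find(7) -> no change; set of 7 is {1, 7}
Step 17: find(14) -> no change; set of 14 is {0, 2, 3, 4, 5, 8, 9, 10, 11, 13, 14}
Step 18: find(4) -> no change; set of 4 is {0, 2, 3, 4, 5, 8, 9, 10, 11, 13, 14}
Step 19: union(10, 4) -> already same set; set of 10 now {0, 2, 3, 4, 5, 8, 9, 10, 11, 13, 14}
Step 20: find(10) -> no change; set of 10 is {0, 2, 3, 4, 5, 8, 9, 10, 11, 13, 14}
Step 21: union(10, 13) -> already same set; set of 10 now {0, 2, 3, 4, 5, 8, 9, 10, 11, 13, 14}
Step 22: union(10, 12) -> merged; set of 10 now {0, 2, 3, 4, 5, 8, 9, 10, 11, 12, 13, 14}
Step 23: union(3, 8) -> already same set; set of 3 now {0, 2, 3, 4, 5, 8, 9, 10, 11, 12, 13, 14}
Step 24: union(6, 0) -> merged; set of 6 now {0, 2, 3, 4, 5, 6, 8, 9, 10, 11, 12, 13, 14}
Step 25: find(1) -> no change; set of 1 is {1, 7}
Step 26: union(2, 11) -> already same set; set of 2 now {0, 2, 3, 4, 5, 6, 8, 9, 10, 11, 12, 13, 14}
Step 27: union(6, 5) -> already same set; set of 6 now {0, 2, 3, 4, 5, 6, 8, 9, 10, 11, 12, 13, 14}
Step 28: find(0) -> no change; set of 0 is {0, 2, 3, 4, 5, 6, 8, 9, 10, 11, 12, 13, 14}
Set of 0: {0, 2, 3, 4, 5, 6, 8, 9, 10, 11, 12, 13, 14}; 14 is a member.

Answer: yes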